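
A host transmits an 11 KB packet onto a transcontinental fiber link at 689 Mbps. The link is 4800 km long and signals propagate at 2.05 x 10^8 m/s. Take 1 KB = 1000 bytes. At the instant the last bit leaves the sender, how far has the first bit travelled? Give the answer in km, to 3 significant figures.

26.2 km

t_tx = L/R = 88000/689000000 = 0.000127721 s.
Distance = s × t_tx = 2.05e+08 × 0.000127721 = 26.2 km.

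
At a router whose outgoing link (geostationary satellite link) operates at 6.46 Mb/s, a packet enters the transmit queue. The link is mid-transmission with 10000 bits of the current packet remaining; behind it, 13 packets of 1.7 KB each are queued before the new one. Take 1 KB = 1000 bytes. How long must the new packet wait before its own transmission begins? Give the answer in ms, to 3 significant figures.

Each queued packet: L/R = 13600/6460000 = 2.10526 ms.
13 queued → 27.3684 ms.
Plus remaining 10000 bits of current packet: 1.54799 ms.
Queuing delay = 28.9 ms.

28.9 ms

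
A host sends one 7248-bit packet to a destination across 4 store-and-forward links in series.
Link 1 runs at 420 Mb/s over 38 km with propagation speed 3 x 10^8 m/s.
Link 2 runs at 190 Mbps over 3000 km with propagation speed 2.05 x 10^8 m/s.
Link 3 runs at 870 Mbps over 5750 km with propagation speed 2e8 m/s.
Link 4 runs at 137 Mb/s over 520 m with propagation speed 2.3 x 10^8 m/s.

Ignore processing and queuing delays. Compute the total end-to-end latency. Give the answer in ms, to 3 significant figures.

43.6 ms

Transmission delays (L/R per hop): 0.0172571, 0.0381474, 0.00833103, 0.0529051 ms; sum = 0.116641 ms.
Propagation delays (d/s per hop): 0.126667, 14.6341, 28.75, 0.00226087 ms; sum = 43.5131 ms.
End-to-end = 43.6 ms.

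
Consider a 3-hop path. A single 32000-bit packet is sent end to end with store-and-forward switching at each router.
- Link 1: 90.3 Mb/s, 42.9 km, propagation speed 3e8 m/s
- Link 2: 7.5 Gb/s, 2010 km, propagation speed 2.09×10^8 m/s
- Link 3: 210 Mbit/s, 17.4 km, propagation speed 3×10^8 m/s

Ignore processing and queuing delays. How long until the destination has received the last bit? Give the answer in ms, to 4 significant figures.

10.33 ms

Transmission delays (L/R per hop): 0.354374, 0.00426667, 0.152381 ms; sum = 0.511022 ms.
Propagation delays (d/s per hop): 0.143, 9.61722, 0.058 ms; sum = 9.81822 ms.
End-to-end = 10.33 ms.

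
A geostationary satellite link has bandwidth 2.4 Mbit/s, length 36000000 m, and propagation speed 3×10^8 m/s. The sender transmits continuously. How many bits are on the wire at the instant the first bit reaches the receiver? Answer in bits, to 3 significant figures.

288000 bits

Propagation delay = 36000000 / 300000000 = 0.12 s.
BDP = R × t_prop = 2400000 × 0.12 = 288000 bits.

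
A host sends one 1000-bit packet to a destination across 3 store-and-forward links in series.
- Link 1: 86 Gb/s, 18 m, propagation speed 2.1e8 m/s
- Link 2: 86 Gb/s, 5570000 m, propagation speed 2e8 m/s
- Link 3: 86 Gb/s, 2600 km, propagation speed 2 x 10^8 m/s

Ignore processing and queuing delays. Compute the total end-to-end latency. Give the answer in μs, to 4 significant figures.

40850 μs

Transmission delay per hop = L/R = 1000/86000000000 = 0.0116279 μs; 3 hops → 0.0348837 μs.
Propagation delays (d/s per hop): 0.0857143, 27850, 13000 μs; sum = 40850.1 μs.
End-to-end = 40850 μs.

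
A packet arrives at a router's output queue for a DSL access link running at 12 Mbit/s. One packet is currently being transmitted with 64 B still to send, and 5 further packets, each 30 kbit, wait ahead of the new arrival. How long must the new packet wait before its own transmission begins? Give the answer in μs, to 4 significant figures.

Each queued packet: L/R = 30000/12000000 = 2500 μs.
5 queued → 12500 μs.
Plus remaining 512 bits of current packet: 42.6667 μs.
Queuing delay = 12540 μs.

12540 μs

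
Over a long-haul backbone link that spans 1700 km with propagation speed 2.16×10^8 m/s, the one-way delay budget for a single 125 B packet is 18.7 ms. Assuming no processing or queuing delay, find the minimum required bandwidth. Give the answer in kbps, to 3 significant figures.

92.3 kbps

L = 1000 bits.
Propagation delay = 1700000 / 216000000 = 7.87037 ms.
Transmission budget = 18.7 − 7.87037 = 10.8296 ms.
R ≥ L / t_tx = 1000 bits / 0.0108296 s = 92.3 kbps.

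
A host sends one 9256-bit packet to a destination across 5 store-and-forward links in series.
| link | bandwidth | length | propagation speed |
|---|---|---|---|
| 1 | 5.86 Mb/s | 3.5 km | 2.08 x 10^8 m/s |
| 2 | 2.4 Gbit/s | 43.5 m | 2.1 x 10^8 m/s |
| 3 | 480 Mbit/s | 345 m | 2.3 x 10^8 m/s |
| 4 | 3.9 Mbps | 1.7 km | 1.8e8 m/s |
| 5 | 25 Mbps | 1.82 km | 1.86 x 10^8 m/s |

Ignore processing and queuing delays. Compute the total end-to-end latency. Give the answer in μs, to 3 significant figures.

4380 μs

Transmission delays (L/R per hop): 1579.52, 3.85667, 19.2833, 2373.33, 370.24 μs; sum = 4346.24 μs.
Propagation delays (d/s per hop): 16.8269, 0.207143, 1.5, 9.44444, 9.78495 μs; sum = 37.7635 μs.
End-to-end = 4380 μs.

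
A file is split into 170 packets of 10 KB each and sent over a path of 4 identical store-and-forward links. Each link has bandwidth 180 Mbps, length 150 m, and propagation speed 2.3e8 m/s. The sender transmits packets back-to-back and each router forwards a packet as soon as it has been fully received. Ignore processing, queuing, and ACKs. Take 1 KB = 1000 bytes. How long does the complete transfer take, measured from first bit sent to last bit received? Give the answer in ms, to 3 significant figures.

76.9 ms

Per-hop transmission t_tx = L/R = 80000/180000000 = 0.444444 ms.
Per-hop propagation t_prop = 150/2.3e+08 = 0.000652174 ms.
Pipeline fill: first packet needs 4·t_tx to clear all hops; remaining 169 packets each add one t_tx.
Total = (4+170-1)·t_tx + 4·t_prop = 173·0.444444 + 4·0.000652174 = 76.9 ms.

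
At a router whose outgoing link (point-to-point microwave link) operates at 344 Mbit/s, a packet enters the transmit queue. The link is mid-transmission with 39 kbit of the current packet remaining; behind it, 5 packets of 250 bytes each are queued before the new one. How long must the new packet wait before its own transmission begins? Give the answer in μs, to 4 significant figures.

Each queued packet: L/R = 2000/344000000 = 5.81395 μs.
5 queued → 29.0698 μs.
Plus remaining 39000 bits of current packet: 113.372 μs.
Queuing delay = 142.4 μs.

142.4 μs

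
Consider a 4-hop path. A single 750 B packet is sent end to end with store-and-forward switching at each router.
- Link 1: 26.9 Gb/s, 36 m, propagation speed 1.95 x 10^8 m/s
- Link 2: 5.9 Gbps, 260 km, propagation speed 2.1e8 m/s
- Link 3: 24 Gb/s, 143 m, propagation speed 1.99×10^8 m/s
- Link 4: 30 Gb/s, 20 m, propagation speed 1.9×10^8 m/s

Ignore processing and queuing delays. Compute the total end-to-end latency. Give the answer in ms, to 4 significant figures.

L = 750 × 8 = 6000 bits.
Transmission delays (L/R per hop): 0.000223048, 0.00101695, 0.00025, 0.0002 ms; sum = 0.00169 ms.
Propagation delays (d/s per hop): 0.000184615, 1.2381, 0.000718593, 0.000105263 ms; sum = 1.2391 ms.
End-to-end = 1.241 ms.

1.241 ms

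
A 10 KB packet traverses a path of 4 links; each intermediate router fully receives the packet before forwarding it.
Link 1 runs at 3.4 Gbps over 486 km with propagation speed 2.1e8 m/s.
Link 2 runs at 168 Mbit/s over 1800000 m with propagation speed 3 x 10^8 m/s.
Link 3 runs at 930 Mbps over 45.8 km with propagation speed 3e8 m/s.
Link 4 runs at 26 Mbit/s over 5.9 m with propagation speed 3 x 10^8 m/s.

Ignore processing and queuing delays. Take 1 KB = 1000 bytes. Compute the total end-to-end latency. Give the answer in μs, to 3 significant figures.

L = 80000 bits.
Transmission delays (L/R per hop): 23.5294, 476.19, 86.0215, 3076.92 μs; sum = 3662.66 μs.
Propagation delays (d/s per hop): 2314.29, 6000, 152.667, 0.0196667 μs; sum = 8466.97 μs.
End-to-end = 12100 μs.

12100 μs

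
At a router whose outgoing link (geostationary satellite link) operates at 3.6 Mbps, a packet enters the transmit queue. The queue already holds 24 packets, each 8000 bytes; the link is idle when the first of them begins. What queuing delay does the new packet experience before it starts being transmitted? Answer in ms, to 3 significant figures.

Each queued packet: L/R = 64000/3600000 = 17.7778 ms.
24 queued → 426.667 ms.
Queuing delay = 427 ms.

427 ms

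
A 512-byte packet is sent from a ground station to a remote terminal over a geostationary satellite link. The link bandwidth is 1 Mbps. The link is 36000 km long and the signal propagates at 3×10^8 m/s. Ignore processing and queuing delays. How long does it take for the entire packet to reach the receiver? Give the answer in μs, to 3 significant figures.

124000 μs

L = 512 × 8 = 4096 bits.
Transmission delay = L/R = 4096 / 1000000 = 4096 μs.
Propagation delay = d/s = 36000000 m / 300000000 m/s = 120000 μs.
Total = 124000 μs.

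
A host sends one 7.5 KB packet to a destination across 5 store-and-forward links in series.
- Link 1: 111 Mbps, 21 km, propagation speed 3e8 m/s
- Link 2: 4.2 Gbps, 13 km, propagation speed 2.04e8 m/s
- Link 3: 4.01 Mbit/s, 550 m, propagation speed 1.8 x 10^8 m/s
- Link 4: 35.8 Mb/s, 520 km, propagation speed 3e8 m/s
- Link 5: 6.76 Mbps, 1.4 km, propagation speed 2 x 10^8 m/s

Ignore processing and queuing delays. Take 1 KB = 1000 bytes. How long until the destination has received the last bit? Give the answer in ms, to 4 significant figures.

27.95 ms

L = 60000 bits.
Transmission delays (L/R per hop): 0.540541, 0.0142857, 14.9626, 1.67598, 8.87574 ms; sum = 26.0691 ms.
Propagation delays (d/s per hop): 0.07, 0.0637255, 0.00305556, 1.73333, 0.007 ms; sum = 1.87711 ms.
End-to-end = 27.95 ms.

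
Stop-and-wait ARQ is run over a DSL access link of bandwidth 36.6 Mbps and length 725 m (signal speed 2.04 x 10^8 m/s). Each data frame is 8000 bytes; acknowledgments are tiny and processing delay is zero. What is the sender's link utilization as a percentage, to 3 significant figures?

99.6 %

t_tx = L/R = 64000/36600000 = 0.00174863 s.
t_prop = 725/204000000 = 3.55392e-06 s; RTT = 7.10784e-06 s.
Cycle = t_tx + RTT = 0.00175574 s.
Utilization = t_tx / cycle = 0.00174863/0.00175574 = 99.6 %.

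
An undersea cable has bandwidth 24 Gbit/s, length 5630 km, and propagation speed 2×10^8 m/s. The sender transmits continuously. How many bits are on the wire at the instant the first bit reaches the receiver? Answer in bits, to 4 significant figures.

675600000 bits

Propagation delay = 5630000 / 200000000 = 0.02815 s.
BDP = R × t_prop = 24000000000 × 0.02815 = 675600000 bits.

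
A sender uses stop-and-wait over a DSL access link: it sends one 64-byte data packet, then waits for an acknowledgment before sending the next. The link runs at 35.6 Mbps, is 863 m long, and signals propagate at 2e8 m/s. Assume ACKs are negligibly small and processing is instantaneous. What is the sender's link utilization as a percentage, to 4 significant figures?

t_tx = L/R = 512/35600000 = 1.4382e-05 s.
t_prop = 863/200000000 = 4.315e-06 s; RTT = 8.63e-06 s.
Cycle = t_tx + RTT = 2.3012e-05 s.
Utilization = t_tx / cycle = 1.4382e-05/2.3012e-05 = 62.50 %.

62.50 %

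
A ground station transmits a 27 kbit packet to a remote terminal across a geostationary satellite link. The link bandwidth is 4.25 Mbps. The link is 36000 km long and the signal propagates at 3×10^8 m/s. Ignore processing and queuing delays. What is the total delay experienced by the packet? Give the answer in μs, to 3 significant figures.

126000 μs

L = 27000 bits.
Transmission delay = L/R = 27000 / 4250000 = 6352.94 μs.
Propagation delay = d/s = 36000000 m / 300000000 m/s = 120000 μs.
Total = 126000 μs.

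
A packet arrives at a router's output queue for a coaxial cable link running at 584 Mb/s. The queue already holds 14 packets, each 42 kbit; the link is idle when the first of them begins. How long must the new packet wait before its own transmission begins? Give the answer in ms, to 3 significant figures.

1.01 ms

Each queued packet: L/R = 42000/584000000 = 0.0719178 ms.
14 queued → 1.00685 ms.
Queuing delay = 1.01 ms.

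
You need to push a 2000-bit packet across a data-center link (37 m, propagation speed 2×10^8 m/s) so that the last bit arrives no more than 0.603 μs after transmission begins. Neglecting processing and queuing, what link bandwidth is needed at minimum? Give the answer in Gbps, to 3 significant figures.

Propagation delay = 37 / 200000000 = 0.185 μs.
Transmission budget = 0.603 − 0.185 = 0.418 μs.
R ≥ L / t_tx = 2000 bits / 4.18e-07 s = 4.78 Gbps.

4.78 Gbps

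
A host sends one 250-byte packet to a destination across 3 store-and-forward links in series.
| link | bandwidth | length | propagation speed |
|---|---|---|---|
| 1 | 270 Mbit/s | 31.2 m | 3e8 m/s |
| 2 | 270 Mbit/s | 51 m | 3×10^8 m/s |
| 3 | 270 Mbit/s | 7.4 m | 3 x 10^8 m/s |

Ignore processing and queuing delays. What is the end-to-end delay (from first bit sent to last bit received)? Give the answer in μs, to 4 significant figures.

22.52 μs

L = 250 × 8 = 2000 bits.
Transmission delay per hop = L/R = 2000/270000000 = 7.40741 μs; 3 hops → 22.2222 μs.
Propagation delays (d/s per hop): 0.104, 0.17, 0.0246667 μs; sum = 0.298667 μs.
End-to-end = 22.52 μs.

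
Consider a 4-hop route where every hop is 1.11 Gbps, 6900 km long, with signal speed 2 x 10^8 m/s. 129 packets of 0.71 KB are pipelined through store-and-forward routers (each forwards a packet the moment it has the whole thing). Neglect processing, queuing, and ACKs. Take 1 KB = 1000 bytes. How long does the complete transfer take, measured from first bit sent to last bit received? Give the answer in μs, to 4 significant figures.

Per-hop transmission t_tx = L/R = 5680/1110000000 = 5.11712 μs.
Per-hop propagation t_prop = 6900000/200000000 = 34500 μs.
Pipeline fill: first packet needs 4·t_tx to clear all hops; remaining 128 packets each add one t_tx.
Total = (4+129-1)·t_tx + 4·t_prop = 132·5.11712 + 4·34500 = 138700 μs.

138700 μs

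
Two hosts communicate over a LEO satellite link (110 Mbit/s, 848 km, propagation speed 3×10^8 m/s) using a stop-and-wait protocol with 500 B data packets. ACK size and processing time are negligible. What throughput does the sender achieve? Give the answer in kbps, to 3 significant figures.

703 kbps

t_tx = L/R = 4000/110000000 = 3.63636e-05 s.
t_prop = 848000/300000000 = 0.00282667 s; RTT = 0.00565333 s.
Cycle = t_tx + RTT = 0.0056897 s.
Throughput = L / cycle = 4000 / 0.0056897 = 703 kbps.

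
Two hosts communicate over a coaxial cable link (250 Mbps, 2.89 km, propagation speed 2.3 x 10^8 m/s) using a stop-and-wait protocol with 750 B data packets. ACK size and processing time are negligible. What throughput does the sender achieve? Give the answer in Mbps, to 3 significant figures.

122 Mbps

t_tx = L/R = 6000/250000000 = 2.4e-05 s.
t_prop = 2890/2.3e+08 = 1.25652e-05 s; RTT = 2.51304e-05 s.
Cycle = t_tx + RTT = 4.91304e-05 s.
Throughput = L / cycle = 6000 / 4.91304e-05 = 122 Mbps.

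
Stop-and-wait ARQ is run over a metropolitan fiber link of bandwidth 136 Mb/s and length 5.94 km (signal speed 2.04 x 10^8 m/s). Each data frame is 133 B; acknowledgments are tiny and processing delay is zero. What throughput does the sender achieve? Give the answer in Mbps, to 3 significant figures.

t_tx = L/R = 1064/136000000 = 7.82353e-06 s.
t_prop = 5940/204000000 = 2.91176e-05 s; RTT = 5.82353e-05 s.
Cycle = t_tx + RTT = 6.60588e-05 s.
Throughput = L / cycle = 1064 / 6.60588e-05 = 16.1 Mbps.

16.1 Mbps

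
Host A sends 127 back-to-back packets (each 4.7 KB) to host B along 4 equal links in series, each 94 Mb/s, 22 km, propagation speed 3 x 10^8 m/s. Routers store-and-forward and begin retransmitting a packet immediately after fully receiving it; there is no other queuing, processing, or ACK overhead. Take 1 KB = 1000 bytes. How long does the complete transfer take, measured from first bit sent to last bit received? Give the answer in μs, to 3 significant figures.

Per-hop transmission t_tx = L/R = 37600/94000000 = 400 μs.
Per-hop propagation t_prop = 22000/300000000 = 73.3333 μs.
Pipeline fill: first packet needs 4·t_tx to clear all hops; remaining 126 packets each add one t_tx.
Total = (4+127-1)·t_tx + 4·t_prop = 130·400 + 4·73.3333 = 52300 μs.

52300 μs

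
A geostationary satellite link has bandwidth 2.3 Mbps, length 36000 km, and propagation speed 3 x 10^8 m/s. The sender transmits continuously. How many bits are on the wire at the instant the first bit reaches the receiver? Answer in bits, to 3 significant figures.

Propagation delay = 36000000 / 300000000 = 0.12 s.
BDP = R × t_prop = 2300000 × 0.12 = 276000 bits.

276000 bits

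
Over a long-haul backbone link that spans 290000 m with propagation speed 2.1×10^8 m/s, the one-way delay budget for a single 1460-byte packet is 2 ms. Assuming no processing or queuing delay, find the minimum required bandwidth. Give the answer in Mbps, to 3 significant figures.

L = 11680 bits.
Propagation delay = 290000 / 210000000 = 1.38095 ms.
Transmission budget = 2 − 1.38095 = 0.619048 ms.
R ≥ L / t_tx = 11680 bits / 0.000619048 s = 18.9 Mbps.

18.9 Mbps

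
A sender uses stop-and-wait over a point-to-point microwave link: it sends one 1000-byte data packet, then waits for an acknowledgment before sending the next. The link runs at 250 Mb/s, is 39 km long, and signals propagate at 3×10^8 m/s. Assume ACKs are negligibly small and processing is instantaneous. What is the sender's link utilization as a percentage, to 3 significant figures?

t_tx = L/R = 8000/250000000 = 3.2e-05 s.
t_prop = 39000/300000000 = 0.00013 s; RTT = 0.00026 s.
Cycle = t_tx + RTT = 0.000292 s.
Utilization = t_tx / cycle = 3.2e-05/0.000292 = 11.0 %.

11.0 %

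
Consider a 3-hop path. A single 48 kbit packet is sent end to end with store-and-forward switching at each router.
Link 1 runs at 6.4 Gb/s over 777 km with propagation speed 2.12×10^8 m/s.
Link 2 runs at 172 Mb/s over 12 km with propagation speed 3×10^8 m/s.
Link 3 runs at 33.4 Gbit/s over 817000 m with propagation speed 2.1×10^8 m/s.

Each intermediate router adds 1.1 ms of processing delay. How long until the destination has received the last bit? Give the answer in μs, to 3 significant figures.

L = 48000 bits.
Transmission delays (L/R per hop): 7.5, 279.07, 1.43713 μs; sum = 288.007 μs.
Propagation delays (d/s per hop): 3665.09, 40, 3890.48 μs; sum = 7595.57 μs.
Processing at 2 router(s): 2 × 1.1 ms = 2200 μs.
End-to-end = 10100 μs.

10100 μs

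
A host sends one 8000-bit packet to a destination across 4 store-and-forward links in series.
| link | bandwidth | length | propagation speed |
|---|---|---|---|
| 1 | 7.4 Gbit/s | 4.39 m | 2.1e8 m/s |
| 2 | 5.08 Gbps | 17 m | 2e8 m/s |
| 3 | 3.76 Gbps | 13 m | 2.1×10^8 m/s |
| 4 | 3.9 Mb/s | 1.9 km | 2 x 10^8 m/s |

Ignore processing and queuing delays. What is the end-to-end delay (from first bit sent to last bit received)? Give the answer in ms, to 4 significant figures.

2.066 ms

Transmission delays (L/R per hop): 0.00108108, 0.0015748, 0.00212766, 2.05128 ms; sum = 2.05607 ms.
Propagation delays (d/s per hop): 2.09048e-05, 8.5e-05, 6.19048e-05, 0.0095 ms; sum = 0.00966781 ms.
End-to-end = 2.066 ms.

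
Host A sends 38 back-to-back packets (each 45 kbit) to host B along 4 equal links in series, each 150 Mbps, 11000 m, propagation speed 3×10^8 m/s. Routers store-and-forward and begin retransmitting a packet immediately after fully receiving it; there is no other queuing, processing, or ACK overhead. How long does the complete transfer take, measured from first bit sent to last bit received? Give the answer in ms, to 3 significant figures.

12.4 ms

Per-hop transmission t_tx = L/R = 45000/150000000 = 0.3 ms.
Per-hop propagation t_prop = 11000/300000000 = 0.0366667 ms.
Pipeline fill: first packet needs 4·t_tx to clear all hops; remaining 37 packets each add one t_tx.
Total = (4+38-1)·t_tx + 4·t_prop = 41·0.3 + 4·0.0366667 = 12.4 ms.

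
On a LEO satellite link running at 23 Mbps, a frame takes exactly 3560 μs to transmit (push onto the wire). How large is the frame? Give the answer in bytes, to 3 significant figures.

L = R × t_tx = 23000000 b/s × 0.00356 s = 81880 bits.
In bytes: 81880 / 8 = 10200 bytes.

10200 bytes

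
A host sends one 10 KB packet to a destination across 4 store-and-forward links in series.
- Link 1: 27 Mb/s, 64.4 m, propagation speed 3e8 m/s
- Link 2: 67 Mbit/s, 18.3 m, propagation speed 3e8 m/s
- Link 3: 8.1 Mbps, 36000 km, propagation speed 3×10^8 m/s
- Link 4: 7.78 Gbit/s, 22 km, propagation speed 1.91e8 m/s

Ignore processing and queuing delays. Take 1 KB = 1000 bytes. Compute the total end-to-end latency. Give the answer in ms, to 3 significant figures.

L = 80000 bits.
Transmission delays (L/R per hop): 2.96296, 1.19403, 9.87654, 0.0102828 ms; sum = 14.0438 ms.
Propagation delays (d/s per hop): 0.000214667, 6.1e-05, 120, 0.115183 ms; sum = 120.115 ms.
End-to-end = 134 ms.

134 ms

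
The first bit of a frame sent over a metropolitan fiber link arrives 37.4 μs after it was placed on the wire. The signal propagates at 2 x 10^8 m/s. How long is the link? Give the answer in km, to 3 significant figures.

7.48 km

d = s × t_prop = 200000000 × 3.74e-05 = 7.48 km.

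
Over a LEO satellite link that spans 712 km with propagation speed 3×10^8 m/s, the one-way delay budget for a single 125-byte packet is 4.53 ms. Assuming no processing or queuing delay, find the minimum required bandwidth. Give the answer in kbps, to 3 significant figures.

464 kbps

L = 1000 bits.
Propagation delay = 712000 / 300000000 = 2.37333 ms.
Transmission budget = 4.53 − 2.37333 = 2.15667 ms.
R ≥ L / t_tx = 1000 bits / 0.00215667 s = 464 kbps.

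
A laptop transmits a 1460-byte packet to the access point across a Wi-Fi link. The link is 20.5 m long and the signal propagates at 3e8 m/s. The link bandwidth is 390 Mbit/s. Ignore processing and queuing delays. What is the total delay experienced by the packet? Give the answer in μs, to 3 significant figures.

L = 1460 × 8 = 11680 bits.
Transmission delay = L/R = 11680 / 390000000 = 29.9487 μs.
Propagation delay = d/s = 20.5 m / 300000000 m/s = 0.0683333 μs.
Total = 30.0 μs.

30.0 μs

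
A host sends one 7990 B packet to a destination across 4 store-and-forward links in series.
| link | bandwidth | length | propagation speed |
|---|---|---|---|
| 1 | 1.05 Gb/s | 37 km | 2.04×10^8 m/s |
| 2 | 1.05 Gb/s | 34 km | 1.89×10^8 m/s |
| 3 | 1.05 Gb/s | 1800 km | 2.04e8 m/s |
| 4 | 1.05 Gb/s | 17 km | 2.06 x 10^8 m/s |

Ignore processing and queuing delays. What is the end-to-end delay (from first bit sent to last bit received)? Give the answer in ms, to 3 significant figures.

L = 7990 × 8 = 63920 bits.
Transmission delay per hop = L/R = 63920/1050000000 = 0.0608762 ms; 4 hops → 0.243505 ms.
Propagation delays (d/s per hop): 0.181373, 0.179894, 8.82353, 0.0825243 ms; sum = 9.26732 ms.
End-to-end = 9.51 ms.

9.51 ms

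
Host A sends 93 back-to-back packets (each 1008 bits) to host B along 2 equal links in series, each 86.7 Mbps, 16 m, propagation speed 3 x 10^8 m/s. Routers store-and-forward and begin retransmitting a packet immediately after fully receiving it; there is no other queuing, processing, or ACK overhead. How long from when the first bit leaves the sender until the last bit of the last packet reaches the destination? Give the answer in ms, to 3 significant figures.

1.09 ms

Per-hop transmission t_tx = L/R = 1008/86700000 = 0.0116263 ms.
Per-hop propagation t_prop = 16/300000000 = 5.33333e-05 ms.
Pipeline fill: first packet needs 2·t_tx to clear all hops; remaining 92 packets each add one t_tx.
Total = (2+93-1)·t_tx + 2·t_prop = 94·0.0116263 + 2·5.33333e-05 = 1.09 ms.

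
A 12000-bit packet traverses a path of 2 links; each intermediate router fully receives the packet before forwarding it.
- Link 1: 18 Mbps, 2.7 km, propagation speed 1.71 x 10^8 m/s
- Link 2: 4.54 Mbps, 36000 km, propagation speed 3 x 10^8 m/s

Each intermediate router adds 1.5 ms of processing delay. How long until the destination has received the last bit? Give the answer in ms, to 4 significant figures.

124.8 ms

Transmission delays (L/R per hop): 0.666667, 2.64317 ms; sum = 3.30984 ms.
Propagation delays (d/s per hop): 0.0157895, 120 ms; sum = 120.016 ms.
Processing at 1 router(s): 1 × 1.5 ms = 1.5 ms.
End-to-end = 124.8 ms.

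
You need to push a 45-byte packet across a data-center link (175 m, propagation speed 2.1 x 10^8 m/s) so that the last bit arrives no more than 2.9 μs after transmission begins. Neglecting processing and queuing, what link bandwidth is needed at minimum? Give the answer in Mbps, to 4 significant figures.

L = 360 bits.
Propagation delay = 175 / 210000000 = 0.833333 μs.
Transmission budget = 2.9 − 0.833333 = 2.06667 μs.
R ≥ L / t_tx = 360 bits / 2.06667e-06 s = 174.2 Mbps.

174.2 Mbps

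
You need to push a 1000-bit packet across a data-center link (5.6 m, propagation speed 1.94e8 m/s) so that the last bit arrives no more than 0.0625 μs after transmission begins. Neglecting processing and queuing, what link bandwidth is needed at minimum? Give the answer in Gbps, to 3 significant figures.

29.7 Gbps

Propagation delay = 5.6 / 194000000 = 0.028866 μs.
Transmission budget = 0.0625 − 0.028866 = 0.033634 μs.
R ≥ L / t_tx = 1000 bits / 3.3634e-08 s = 29.7 Gbps.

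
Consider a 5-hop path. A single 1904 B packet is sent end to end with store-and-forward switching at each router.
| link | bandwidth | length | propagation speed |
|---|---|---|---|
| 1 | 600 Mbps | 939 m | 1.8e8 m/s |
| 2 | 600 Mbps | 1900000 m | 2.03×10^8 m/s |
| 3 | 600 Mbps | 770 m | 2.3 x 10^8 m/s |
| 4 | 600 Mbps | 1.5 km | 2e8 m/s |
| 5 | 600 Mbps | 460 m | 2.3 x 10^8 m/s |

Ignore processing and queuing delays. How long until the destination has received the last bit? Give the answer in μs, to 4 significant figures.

L = 1904 × 8 = 15232 bits.
Transmission delay per hop = L/R = 15232/600000000 = 25.3867 μs; 5 hops → 126.933 μs.
Propagation delays (d/s per hop): 5.21667, 9359.61, 3.34783, 7.5, 2 μs; sum = 9377.67 μs.
End-to-end = 9505 μs.

9505 μs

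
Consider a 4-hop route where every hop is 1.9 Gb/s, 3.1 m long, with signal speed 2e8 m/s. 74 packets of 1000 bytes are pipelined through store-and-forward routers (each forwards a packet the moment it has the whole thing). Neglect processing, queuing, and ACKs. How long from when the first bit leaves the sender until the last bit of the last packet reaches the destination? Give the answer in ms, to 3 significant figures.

0.324 ms

Per-hop transmission t_tx = L/R = 8000/1900000000 = 0.00421053 ms.
Per-hop propagation t_prop = 3.1/200000000 = 1.55e-05 ms.
Pipeline fill: first packet needs 4·t_tx to clear all hops; remaining 73 packets each add one t_tx.
Total = (4+74-1)·t_tx + 4·t_prop = 77·0.00421053 + 4·1.55e-05 = 0.324 ms.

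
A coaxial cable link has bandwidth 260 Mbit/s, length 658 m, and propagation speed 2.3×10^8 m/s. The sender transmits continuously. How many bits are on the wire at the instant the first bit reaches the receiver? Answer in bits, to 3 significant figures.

744 bits

Propagation delay = 658 / 2.3e+08 = 2.86087e-06 s.
BDP = R × t_prop = 260000000 × 2.86087e-06 = 743.826 bits.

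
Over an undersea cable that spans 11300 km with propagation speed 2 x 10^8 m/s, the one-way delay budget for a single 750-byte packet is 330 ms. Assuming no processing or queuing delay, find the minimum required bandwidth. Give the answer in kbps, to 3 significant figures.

L = 6000 bits.
Propagation delay = 11300000 / 200000000 = 56.5 ms.
Transmission budget = 330 − 56.5 = 273.5 ms.
R ≥ L / t_tx = 6000 bits / 0.2735 s = 21.9 kbps.

21.9 kbps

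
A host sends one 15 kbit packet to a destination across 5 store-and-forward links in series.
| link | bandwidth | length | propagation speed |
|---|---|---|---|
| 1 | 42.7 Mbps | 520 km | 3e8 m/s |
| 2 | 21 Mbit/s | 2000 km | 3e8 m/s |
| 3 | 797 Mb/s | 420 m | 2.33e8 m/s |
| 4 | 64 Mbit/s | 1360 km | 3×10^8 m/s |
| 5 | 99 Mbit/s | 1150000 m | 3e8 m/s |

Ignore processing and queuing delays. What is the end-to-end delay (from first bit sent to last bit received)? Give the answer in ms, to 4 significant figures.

18.24 ms

L = 15000 bits.
Transmission delays (L/R per hop): 0.351288, 0.714286, 0.0188206, 0.234375, 0.151515 ms; sum = 1.47028 ms.
Propagation delays (d/s per hop): 1.73333, 6.66667, 0.00180258, 4.53333, 3.83333 ms; sum = 16.7685 ms.
End-to-end = 18.24 ms.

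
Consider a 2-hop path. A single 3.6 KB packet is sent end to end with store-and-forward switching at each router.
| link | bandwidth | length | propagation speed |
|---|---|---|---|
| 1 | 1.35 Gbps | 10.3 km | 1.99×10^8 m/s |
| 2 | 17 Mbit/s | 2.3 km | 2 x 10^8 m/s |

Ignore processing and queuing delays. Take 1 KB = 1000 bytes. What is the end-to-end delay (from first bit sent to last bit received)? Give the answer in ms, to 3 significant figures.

L = 28800 bits.
Transmission delays (L/R per hop): 0.0213333, 1.69412 ms; sum = 1.71545 ms.
Propagation delays (d/s per hop): 0.0517588, 0.0115 ms; sum = 0.0632588 ms.
End-to-end = 1.78 ms.

1.78 ms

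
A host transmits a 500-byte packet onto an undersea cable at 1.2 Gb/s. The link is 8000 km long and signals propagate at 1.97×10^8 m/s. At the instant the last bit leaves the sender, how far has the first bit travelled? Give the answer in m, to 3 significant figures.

657 m

t_tx = L/R = 4000/1200000000 = 3.33333e-06 s.
Distance = s × t_tx = 197000000 × 3.33333e-06 = 657 m.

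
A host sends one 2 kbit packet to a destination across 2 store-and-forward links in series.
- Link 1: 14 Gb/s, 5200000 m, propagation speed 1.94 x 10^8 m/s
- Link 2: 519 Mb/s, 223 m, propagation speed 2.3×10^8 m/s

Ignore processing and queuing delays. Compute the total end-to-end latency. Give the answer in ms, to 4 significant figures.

26.81 ms

L = 2000 bits.
Transmission delays (L/R per hop): 0.000142857, 0.00385356 ms; sum = 0.00399642 ms.
Propagation delays (d/s per hop): 26.8041, 0.000969565 ms; sum = 26.8051 ms.
End-to-end = 26.81 ms.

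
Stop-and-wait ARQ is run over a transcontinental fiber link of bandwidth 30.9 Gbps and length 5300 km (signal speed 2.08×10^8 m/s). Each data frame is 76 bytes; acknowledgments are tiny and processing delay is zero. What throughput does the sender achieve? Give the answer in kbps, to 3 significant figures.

t_tx = L/R = 608/30900000000 = 1.96764e-08 s.
t_prop = 5300000/208000000 = 0.0254808 s; RTT = 0.0509615 s.
Cycle = t_tx + RTT = 0.0509616 s.
Throughput = L / cycle = 608 / 0.0509616 = 11.9 kbps.

11.9 kbps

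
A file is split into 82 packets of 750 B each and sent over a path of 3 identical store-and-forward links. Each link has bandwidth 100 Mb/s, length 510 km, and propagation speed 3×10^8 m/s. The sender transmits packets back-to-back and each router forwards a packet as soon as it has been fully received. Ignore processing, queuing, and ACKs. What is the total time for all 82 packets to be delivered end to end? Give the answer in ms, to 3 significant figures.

Per-hop transmission t_tx = L/R = 6000/100000000 = 0.06 ms.
Per-hop propagation t_prop = 510000/300000000 = 1.7 ms.
Pipeline fill: first packet needs 3·t_tx to clear all hops; remaining 81 packets each add one t_tx.
Total = (3+82-1)·t_tx + 3·t_prop = 84·0.06 + 3·1.7 = 10.1 ms.

10.1 ms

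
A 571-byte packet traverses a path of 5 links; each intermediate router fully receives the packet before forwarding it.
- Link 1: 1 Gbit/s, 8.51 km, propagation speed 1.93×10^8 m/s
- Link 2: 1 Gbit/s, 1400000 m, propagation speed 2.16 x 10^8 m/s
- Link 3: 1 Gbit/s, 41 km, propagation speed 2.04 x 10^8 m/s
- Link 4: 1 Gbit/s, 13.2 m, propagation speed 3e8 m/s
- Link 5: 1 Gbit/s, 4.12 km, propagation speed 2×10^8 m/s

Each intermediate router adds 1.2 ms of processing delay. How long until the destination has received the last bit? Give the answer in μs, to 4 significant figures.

11570 μs

L = 571 × 8 = 4568 bits.
Transmission delay per hop = L/R = 4568/1000000000 = 4.568 μs; 5 hops → 22.84 μs.
Propagation delays (d/s per hop): 44.0933, 6481.48, 200.98, 0.044, 20.6 μs; sum = 6747.2 μs.
Processing at 4 router(s): 4 × 1.2 ms = 4800 μs.
End-to-end = 11570 μs.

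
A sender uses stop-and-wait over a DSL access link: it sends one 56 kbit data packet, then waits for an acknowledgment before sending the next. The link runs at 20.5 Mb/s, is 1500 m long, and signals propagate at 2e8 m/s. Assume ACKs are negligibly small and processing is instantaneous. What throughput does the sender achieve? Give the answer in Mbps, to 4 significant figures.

20.39 Mbps

t_tx = L/R = 56000/20500000 = 0.00273171 s.
t_prop = 1500/200000000 = 7.5e-06 s; RTT = 1.5e-05 s.
Cycle = t_tx + RTT = 0.00274671 s.
Throughput = L / cycle = 56000 / 0.00274671 = 20.39 Mbps.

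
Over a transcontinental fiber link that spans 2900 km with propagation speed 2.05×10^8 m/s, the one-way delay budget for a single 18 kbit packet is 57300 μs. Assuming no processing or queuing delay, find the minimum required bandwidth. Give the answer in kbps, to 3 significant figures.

417 kbps

Propagation delay = 2900000 / 2.05e+08 = 14146.3 μs.
Transmission budget = 57300 − 14146.3 = 43153.7 μs.
R ≥ L / t_tx = 18000 bits / 0.0431537 s = 417 kbps.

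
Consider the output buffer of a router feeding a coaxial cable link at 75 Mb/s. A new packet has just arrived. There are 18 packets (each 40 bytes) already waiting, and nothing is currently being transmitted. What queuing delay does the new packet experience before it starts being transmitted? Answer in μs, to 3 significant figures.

76.8 μs

Each queued packet: L/R = 320/75000000 = 4.26667 μs.
18 queued → 76.8 μs.
Queuing delay = 76.8 μs.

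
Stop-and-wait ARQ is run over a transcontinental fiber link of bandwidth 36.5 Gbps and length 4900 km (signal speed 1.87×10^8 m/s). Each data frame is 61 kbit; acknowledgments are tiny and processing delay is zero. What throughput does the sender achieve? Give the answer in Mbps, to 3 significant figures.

t_tx = L/R = 61000/36500000000 = 1.67123e-06 s.
t_prop = 4900000/187000000 = 0.0262032 s; RTT = 0.0524064 s.
Cycle = t_tx + RTT = 0.0524081 s.
Throughput = L / cycle = 61000 / 0.0524081 = 1.16 Mbps.

1.16 Mbps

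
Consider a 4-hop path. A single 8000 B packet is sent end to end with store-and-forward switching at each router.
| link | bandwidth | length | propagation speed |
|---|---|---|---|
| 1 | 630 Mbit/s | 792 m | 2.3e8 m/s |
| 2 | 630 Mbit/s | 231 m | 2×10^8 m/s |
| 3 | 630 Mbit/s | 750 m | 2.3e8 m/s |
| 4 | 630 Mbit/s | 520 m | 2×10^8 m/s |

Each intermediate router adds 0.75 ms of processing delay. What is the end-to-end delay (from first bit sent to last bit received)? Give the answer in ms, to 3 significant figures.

2.67 ms

L = 8000 × 8 = 64000 bits.
Transmission delay per hop = L/R = 64000/630000000 = 0.101587 ms; 4 hops → 0.406349 ms.
Propagation delays (d/s per hop): 0.00344348, 0.001155, 0.00326087, 0.0026 ms; sum = 0.0104593 ms.
Processing at 3 router(s): 3 × 0.75 ms = 2.25 ms.
End-to-end = 2.67 ms.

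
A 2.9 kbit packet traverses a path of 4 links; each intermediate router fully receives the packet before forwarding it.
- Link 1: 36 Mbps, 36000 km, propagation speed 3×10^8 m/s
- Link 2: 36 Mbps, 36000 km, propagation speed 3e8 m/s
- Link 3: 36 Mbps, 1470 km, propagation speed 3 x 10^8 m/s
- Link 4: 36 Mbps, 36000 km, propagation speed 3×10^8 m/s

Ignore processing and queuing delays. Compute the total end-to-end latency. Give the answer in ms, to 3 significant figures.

365 ms

L = 2900 bits.
Transmission delay per hop = L/R = 2900/36000000 = 0.0805556 ms; 4 hops → 0.322222 ms.
Propagation delays (d/s per hop): 120, 120, 4.9, 120 ms; sum = 364.9 ms.
End-to-end = 365 ms.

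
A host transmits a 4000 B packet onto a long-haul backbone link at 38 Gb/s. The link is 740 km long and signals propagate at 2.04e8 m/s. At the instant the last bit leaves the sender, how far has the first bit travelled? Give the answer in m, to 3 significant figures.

172 m

t_tx = L/R = 32000/38000000000 = 8.42105e-07 s.
Distance = s × t_tx = 204000000 × 8.42105e-07 = 172 m.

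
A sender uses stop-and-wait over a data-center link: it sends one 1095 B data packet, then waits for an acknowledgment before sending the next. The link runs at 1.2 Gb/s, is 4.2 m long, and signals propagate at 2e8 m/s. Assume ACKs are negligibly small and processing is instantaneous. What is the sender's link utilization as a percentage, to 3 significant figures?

t_tx = L/R = 8760/1200000000 = 7.3e-06 s.
t_prop = 4.2/200000000 = 2.1e-08 s; RTT = 4.2e-08 s.
Cycle = t_tx + RTT = 7.342e-06 s.
Utilization = t_tx / cycle = 7.3e-06/7.342e-06 = 99.4 %.

99.4 %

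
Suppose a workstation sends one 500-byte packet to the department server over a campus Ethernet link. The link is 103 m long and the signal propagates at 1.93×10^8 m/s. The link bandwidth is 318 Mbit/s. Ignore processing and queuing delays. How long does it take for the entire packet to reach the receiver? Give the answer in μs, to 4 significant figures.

13.11 μs

L = 500 × 8 = 4000 bits.
Transmission delay = L/R = 4000 / 318000000 = 12.5786 μs.
Propagation delay = d/s = 103 m / 193000000 m/s = 0.533679 μs.
Total = 13.11 μs.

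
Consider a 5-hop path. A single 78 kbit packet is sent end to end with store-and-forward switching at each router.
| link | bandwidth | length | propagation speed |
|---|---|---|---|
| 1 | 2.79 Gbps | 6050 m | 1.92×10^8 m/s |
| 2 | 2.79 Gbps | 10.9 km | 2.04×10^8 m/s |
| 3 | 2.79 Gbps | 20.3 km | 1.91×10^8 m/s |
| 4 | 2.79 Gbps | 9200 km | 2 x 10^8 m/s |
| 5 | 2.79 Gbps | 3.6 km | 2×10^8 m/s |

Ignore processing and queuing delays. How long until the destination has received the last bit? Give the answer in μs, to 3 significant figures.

L = 78000 bits.
Transmission delay per hop = L/R = 78000/2790000000 = 27.957 μs; 5 hops → 139.785 μs.
Propagation delays (d/s per hop): 31.5104, 53.4314, 106.283, 46000, 18 μs; sum = 46209.2 μs.
End-to-end = 46300 μs.

46300 μs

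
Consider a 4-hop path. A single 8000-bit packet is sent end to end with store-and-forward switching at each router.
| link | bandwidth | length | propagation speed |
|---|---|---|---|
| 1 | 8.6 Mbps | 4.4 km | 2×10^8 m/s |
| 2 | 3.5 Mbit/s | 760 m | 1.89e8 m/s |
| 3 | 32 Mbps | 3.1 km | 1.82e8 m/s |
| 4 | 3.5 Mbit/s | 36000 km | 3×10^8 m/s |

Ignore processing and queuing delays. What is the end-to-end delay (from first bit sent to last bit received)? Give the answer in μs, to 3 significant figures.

126000 μs

Transmission delays (L/R per hop): 930.233, 2285.71, 250, 2285.71 μs; sum = 5751.66 μs.
Propagation delays (d/s per hop): 22, 4.02116, 17.033, 120000 μs; sum = 120043 μs.
End-to-end = 126000 μs.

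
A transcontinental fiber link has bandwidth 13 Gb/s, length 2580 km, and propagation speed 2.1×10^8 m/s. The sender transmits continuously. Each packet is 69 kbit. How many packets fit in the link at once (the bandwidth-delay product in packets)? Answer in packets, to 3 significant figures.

2310 packets

Propagation delay = 2580000 / 210000000 = 0.0122857 s.
BDP = R × t_prop = 13000000000 × 0.0122857 = 159714000 bits.
In packets of 69000 bits: 2310 packets.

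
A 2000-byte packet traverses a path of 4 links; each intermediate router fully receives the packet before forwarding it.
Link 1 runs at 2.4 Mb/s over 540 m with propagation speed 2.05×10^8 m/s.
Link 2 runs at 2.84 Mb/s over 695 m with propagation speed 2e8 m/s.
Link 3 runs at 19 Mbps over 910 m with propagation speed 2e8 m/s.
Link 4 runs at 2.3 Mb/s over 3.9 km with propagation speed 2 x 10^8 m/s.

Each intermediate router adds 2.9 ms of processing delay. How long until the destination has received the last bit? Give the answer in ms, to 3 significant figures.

28.8 ms

L = 2000 × 8 = 16000 bits.
Transmission delays (L/R per hop): 6.66667, 5.6338, 0.842105, 6.95652 ms; sum = 20.0991 ms.
Propagation delays (d/s per hop): 0.00263415, 0.003475, 0.00455, 0.0195 ms; sum = 0.0301591 ms.
Processing at 3 router(s): 3 × 2.9 ms = 8.7 ms.
End-to-end = 28.8 ms.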